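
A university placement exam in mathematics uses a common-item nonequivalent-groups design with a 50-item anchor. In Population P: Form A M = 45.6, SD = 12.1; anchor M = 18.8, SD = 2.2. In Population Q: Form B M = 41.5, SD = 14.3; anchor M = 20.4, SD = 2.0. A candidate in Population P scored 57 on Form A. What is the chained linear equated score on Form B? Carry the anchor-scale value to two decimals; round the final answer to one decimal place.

44.9

Form A → anchor (Population P): v = (2.2/12.1)(57 − 45.6) + 18.8 = 20.87
anchor → Form B (Population Q): y = (14.3/2.0)(20.87 − 20.4) + 41.5 = 44.9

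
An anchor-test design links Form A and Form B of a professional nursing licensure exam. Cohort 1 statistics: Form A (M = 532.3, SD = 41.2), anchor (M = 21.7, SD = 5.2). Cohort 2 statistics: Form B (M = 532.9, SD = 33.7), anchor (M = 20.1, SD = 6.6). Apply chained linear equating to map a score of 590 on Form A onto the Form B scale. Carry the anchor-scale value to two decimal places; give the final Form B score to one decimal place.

578.2

Form A → anchor (Cohort 1): v = (5.2/41.2)(590 − 532.3) + 21.7 = 28.98
anchor → Form B (Cohort 2): y = (33.7/6.6)(28.98 − 20.1) + 532.9 = 578.2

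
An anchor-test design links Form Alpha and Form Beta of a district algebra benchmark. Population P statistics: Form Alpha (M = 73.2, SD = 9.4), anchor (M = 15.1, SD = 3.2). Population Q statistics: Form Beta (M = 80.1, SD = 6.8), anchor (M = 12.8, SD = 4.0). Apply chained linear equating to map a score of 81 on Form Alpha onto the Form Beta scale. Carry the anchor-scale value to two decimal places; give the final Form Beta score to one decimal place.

88.5

Form Alpha → anchor (Population P): v = (3.2/9.4)(81 − 73.2) + 15.1 = 17.76
anchor → Form Beta (Population Q): y = (6.8/4.0)(17.76 − 12.8) + 80.1 = 88.5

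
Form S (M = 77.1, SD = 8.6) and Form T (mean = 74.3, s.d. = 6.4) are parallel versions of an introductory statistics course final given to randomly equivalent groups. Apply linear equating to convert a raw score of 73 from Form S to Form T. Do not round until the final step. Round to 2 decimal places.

71.25

Linear equating: y = (SD_Y/SD_X)(x − M_X) + M_Y
y = (6.4/8.6)(73 − 77.1) + 74.3
y = 0.744186 × -4.1 + 74.3 = -3.0512 + 74.3 = 71.25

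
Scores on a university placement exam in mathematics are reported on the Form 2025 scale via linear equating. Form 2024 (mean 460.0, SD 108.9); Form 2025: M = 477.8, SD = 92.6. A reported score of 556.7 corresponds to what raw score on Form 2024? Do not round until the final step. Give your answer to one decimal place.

552.8

Invert y = (SD_Y/SD_X)(x − M_X) + M_Y:
x = (SD_X/SD_Y)(y − M_Y) + M_X = (108.9/92.6)(556.7 − 477.8) + 460.0
x = 1.176026 × 78.900 + 460.0 = 552.8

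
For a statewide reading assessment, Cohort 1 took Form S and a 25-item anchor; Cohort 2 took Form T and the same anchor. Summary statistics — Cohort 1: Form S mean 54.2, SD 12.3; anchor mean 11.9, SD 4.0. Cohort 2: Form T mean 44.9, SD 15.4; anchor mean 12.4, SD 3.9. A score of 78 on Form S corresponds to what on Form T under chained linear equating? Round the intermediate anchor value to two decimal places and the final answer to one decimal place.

Form S → anchor (Cohort 1): v = (4.0/12.3)(78 − 54.2) + 11.9 = 19.64
anchor → Form T (Cohort 2): y = (15.4/3.9)(19.64 − 12.4) + 44.9 = 73.5

73.5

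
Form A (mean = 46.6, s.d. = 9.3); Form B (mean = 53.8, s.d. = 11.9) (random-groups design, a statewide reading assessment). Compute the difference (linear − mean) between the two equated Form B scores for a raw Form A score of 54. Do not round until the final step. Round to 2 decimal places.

2.07

Mean-equated: 54 + (53.8 − 46.6) = 61.20
Linear-equated: (11.9/9.3)(54 − 46.6) + 53.8 = 63.269
Difference = 63.269 − 61.20 = 2.07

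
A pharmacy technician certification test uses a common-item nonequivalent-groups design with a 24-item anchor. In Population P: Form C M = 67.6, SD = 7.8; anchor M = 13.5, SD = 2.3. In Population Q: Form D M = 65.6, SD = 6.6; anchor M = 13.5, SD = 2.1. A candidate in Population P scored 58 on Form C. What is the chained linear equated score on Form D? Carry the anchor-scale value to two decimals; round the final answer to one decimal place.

56.7

Form C → anchor (Population P): v = (2.3/7.8)(58 − 67.6) + 13.5 = 10.67
anchor → Form D (Population Q): y = (6.6/2.1)(10.67 − 13.5) + 65.6 = 56.7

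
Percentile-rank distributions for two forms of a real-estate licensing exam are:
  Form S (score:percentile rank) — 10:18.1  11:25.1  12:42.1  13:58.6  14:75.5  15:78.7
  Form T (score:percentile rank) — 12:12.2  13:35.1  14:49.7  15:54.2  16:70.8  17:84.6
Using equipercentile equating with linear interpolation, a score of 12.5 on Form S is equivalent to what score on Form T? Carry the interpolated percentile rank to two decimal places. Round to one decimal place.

14.1

PR of 12.5 on Form S: 42.1 + (12.5 − 12)/(13 − 12) × (58.6 − 42.1) = 50.35
On Form T, PR 50.35 falls between score 14 (PR 49.7) and 15 (PR 54.2).
Interpolate: 14 + (50.35 − 49.7)/(54.2 − 49.7) × (15 − 14) = 14.1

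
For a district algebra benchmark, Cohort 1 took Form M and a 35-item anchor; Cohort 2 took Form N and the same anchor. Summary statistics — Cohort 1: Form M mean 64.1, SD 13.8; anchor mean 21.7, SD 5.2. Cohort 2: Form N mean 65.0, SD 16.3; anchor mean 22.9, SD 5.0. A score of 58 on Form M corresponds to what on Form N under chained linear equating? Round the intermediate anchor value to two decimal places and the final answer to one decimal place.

53.6

Form M → anchor (Cohort 1): v = (5.2/13.8)(58 − 64.1) + 21.7 = 19.40
anchor → Form N (Cohort 2): y = (16.3/5.0)(19.40 − 22.9) + 65.0 = 53.6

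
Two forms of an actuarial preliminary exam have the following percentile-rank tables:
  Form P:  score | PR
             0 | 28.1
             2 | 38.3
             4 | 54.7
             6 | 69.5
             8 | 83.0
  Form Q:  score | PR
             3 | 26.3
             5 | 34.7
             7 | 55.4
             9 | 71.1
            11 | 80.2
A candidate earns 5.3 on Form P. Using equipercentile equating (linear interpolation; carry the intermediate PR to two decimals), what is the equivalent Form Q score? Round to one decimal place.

8.1

PR of 5.3 on Form P: 54.7 + (5.3 − 4)/(6 − 4) × (69.5 − 54.7) = 64.32
On Form Q, PR 64.32 falls between score 7 (PR 55.4) and 9 (PR 71.1).
Interpolate: 7 + (64.32 − 55.4)/(71.1 − 55.4) × (9 − 7) = 8.1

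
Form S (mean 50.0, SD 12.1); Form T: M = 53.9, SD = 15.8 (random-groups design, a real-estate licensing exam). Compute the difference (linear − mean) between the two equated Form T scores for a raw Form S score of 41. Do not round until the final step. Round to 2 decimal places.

Mean-equated: 41 + (53.9 − 50.0) = 44.90
Linear-equated: (15.8/12.1)(41 − 50.0) + 53.9 = 42.148
Difference = 42.148 − 44.90 = -2.75

-2.75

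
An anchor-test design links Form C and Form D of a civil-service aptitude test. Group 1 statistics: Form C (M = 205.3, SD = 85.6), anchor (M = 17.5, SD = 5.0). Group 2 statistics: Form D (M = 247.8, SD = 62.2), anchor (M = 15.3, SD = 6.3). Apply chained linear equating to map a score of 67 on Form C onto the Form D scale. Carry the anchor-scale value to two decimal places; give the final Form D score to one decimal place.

189.7

Form C → anchor (Group 1): v = (5.0/85.6)(67 − 205.3) + 17.5 = 9.42
anchor → Form D (Group 2): y = (62.2/6.3)(9.42 − 15.3) + 247.8 = 189.7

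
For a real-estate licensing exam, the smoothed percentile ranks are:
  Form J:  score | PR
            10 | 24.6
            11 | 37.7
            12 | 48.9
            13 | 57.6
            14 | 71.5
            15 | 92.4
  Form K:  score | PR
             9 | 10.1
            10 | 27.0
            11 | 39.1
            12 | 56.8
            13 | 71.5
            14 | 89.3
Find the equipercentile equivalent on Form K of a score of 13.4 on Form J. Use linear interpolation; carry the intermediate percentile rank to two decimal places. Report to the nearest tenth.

12.4

PR of 13.4 on Form J: 57.6 + (13.4 − 13)/(14 − 13) × (71.5 − 57.6) = 63.16
On Form K, PR 63.16 falls between score 12 (PR 56.8) and 13 (PR 71.5).
Interpolate: 12 + (63.16 − 56.8)/(71.5 − 56.8) × (13 − 12) = 12.4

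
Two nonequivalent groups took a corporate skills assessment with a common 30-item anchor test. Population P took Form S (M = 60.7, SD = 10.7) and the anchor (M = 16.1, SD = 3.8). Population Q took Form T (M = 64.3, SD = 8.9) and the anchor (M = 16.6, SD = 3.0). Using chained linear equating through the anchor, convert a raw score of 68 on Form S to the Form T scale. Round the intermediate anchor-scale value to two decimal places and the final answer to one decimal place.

70.5

Form S → anchor (Population P): v = (3.8/10.7)(68 − 60.7) + 16.1 = 18.69
anchor → Form T (Population Q): y = (8.9/3.0)(18.69 − 16.6) + 64.3 = 70.5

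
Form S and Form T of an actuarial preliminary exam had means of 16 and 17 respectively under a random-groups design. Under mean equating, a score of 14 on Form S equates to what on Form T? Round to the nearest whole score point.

Mean equating: y = x + (M_Y − M_X) = 14 + (17 − 16) = 15

15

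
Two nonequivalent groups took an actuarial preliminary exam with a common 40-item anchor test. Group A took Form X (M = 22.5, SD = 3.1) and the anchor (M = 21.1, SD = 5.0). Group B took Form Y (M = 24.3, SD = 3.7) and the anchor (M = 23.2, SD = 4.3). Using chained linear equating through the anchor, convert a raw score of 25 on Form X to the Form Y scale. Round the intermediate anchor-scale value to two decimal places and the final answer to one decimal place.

Form X → anchor (Group A): v = (5.0/3.1)(25 − 22.5) + 21.1 = 25.13
anchor → Form Y (Group B): y = (3.7/4.3)(25.13 − 23.2) + 24.3 = 26.0

26.0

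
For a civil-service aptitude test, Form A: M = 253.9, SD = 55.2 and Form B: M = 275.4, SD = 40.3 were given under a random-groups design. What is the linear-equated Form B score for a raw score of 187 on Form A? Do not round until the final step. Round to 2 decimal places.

226.56

Linear equating: y = (SD_Y/SD_X)(x − M_X) + M_Y
y = (40.3/55.2)(187 − 253.9) + 275.4
y = 0.730072 × -66.9 + 275.4 = -48.8418 + 275.4 = 226.56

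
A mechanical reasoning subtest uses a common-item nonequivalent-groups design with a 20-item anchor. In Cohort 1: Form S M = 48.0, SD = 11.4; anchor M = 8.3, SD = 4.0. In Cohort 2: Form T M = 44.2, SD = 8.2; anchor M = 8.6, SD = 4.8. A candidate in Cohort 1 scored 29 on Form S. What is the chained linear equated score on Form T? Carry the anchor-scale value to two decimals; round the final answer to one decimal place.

Form S → anchor (Cohort 1): v = (4.0/11.4)(29 − 48.0) + 8.3 = 1.63
anchor → Form T (Cohort 2): y = (8.2/4.8)(1.63 − 8.6) + 44.2 = 32.3

32.3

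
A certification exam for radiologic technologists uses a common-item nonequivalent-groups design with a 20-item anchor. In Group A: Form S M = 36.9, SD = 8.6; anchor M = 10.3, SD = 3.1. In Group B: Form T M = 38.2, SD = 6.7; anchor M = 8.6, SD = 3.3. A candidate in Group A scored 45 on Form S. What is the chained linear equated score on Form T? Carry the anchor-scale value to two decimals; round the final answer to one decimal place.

Form S → anchor (Group A): v = (3.1/8.6)(45 − 36.9) + 10.3 = 13.22
anchor → Form T (Group B): y = (6.7/3.3)(13.22 − 8.6) + 38.2 = 47.6

47.6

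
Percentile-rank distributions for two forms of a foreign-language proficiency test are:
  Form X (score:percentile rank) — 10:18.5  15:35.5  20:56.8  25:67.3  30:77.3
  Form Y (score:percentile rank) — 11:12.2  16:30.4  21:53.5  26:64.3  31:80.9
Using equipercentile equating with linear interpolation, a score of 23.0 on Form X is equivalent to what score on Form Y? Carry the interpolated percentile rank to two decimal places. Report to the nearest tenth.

PR of 23.0 on Form X: 56.8 + (23.0 − 20)/(25 − 20) × (67.3 − 56.8) = 63.10
On Form Y, PR 63.10 falls between score 21 (PR 53.5) and 26 (PR 64.3).
Interpolate: 21 + (63.10 − 53.5)/(64.3 − 53.5) × (26 − 21) = 25.4

25.4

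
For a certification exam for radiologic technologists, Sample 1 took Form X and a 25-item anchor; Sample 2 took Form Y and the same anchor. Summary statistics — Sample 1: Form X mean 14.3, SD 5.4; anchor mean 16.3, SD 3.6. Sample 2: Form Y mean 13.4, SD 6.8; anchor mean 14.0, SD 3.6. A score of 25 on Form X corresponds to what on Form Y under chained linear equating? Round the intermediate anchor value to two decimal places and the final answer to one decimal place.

31.2

Form X → anchor (Sample 1): v = (3.6/5.4)(25 − 14.3) + 16.3 = 23.43
anchor → Form Y (Sample 2): y = (6.8/3.6)(23.43 − 14.0) + 13.4 = 31.2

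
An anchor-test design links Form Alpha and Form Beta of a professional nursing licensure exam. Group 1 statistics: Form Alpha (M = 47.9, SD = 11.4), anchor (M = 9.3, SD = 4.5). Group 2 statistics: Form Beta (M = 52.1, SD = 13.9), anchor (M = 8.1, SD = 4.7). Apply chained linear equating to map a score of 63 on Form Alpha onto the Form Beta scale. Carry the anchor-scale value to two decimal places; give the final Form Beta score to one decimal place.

73.3

Form Alpha → anchor (Group 1): v = (4.5/11.4)(63 − 47.9) + 9.3 = 15.26
anchor → Form Beta (Group 2): y = (13.9/4.7)(15.26 − 8.1) + 52.1 = 73.3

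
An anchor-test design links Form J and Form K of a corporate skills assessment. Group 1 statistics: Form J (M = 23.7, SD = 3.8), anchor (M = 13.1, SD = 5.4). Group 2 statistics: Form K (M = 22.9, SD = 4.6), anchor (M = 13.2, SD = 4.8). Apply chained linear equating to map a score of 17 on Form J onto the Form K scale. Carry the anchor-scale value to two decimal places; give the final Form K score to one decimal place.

13.7

Form J → anchor (Group 1): v = (5.4/3.8)(17 − 23.7) + 13.1 = 3.58
anchor → Form K (Group 2): y = (4.6/4.8)(3.58 − 13.2) + 22.9 = 13.7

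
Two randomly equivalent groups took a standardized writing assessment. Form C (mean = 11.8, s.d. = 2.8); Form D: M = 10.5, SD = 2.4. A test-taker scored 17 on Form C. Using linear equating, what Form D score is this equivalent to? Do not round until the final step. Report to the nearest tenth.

15.0

Linear equating: y = (SD_Y/SD_X)(x − M_X) + M_Y
y = (2.4/2.8)(17 − 11.8) + 10.5
y = 0.857143 × 5.2 + 10.5 = 4.4571 + 10.5 = 15.0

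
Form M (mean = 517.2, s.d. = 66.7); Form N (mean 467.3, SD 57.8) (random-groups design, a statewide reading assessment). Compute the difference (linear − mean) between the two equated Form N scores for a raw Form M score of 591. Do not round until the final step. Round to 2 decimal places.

-9.85

Mean-equated: 591 + (467.3 − 517.2) = 541.10
Linear-equated: (57.8/66.7)(591 − 517.2) + 467.3 = 531.253
Difference = 531.253 − 541.10 = -9.85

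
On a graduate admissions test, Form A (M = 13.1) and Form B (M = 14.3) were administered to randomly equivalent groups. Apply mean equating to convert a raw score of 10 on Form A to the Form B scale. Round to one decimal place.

11.2

Mean equating: y = x + (M_Y − M_X) = 10 + (14.3 − 13.1) = 11.2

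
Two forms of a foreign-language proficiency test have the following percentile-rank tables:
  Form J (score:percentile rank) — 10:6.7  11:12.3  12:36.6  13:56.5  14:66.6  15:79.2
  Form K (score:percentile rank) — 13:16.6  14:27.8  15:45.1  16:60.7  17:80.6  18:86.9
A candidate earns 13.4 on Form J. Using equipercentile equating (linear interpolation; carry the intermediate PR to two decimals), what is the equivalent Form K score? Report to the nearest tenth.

16.0

PR of 13.4 on Form J: 56.5 + (13.4 − 13)/(14 − 13) × (66.6 − 56.5) = 60.54
On Form K, PR 60.54 falls between score 15 (PR 45.1) and 16 (PR 60.7).
Interpolate: 15 + (60.54 − 45.1)/(60.7 − 45.1) × (16 − 15) = 16.0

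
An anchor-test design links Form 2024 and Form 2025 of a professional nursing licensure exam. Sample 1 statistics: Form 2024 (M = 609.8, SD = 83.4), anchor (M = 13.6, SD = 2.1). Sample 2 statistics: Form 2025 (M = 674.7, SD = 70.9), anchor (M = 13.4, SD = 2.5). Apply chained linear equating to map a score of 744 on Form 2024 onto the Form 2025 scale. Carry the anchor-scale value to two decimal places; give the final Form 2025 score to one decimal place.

776.2

Form 2024 → anchor (Sample 1): v = (2.1/83.4)(744 − 609.8) + 13.6 = 16.98
anchor → Form 2025 (Sample 2): y = (70.9/2.5)(16.98 − 13.4) + 674.7 = 776.2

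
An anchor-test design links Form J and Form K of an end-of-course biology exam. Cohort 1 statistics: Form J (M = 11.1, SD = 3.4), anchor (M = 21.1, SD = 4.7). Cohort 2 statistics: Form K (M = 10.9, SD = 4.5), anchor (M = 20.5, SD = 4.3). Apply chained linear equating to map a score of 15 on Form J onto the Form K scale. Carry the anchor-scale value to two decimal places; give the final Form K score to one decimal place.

Form J → anchor (Cohort 1): v = (4.7/3.4)(15 − 11.1) + 21.1 = 26.49
anchor → Form K (Cohort 2): y = (4.5/4.3)(26.49 − 20.5) + 10.9 = 17.2

17.2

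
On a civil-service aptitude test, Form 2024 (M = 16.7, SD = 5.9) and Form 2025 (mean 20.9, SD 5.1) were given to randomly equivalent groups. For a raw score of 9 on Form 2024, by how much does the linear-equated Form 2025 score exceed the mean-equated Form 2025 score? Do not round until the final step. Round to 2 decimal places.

Mean-equated: 9 + (20.9 − 16.7) = 13.20
Linear-equated: (5.1/5.9)(9 − 16.7) + 20.9 = 14.244
Difference = 14.244 − 13.20 = 1.04

1.04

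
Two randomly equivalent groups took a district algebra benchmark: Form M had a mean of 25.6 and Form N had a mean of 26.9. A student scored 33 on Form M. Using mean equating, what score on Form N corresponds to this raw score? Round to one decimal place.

Mean equating: y = x + (M_Y − M_X) = 33 + (26.9 − 25.6) = 34.3

34.3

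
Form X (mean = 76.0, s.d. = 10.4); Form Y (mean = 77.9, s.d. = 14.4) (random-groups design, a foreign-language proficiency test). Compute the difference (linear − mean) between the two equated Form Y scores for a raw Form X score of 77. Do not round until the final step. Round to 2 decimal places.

Mean-equated: 77 + (77.9 − 76.0) = 78.90
Linear-equated: (14.4/10.4)(77 − 76.0) + 77.9 = 79.285
Difference = 79.285 − 78.90 = 0.38

0.38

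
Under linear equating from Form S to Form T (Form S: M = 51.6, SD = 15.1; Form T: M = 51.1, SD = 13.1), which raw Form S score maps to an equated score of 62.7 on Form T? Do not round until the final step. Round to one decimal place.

65.0

Invert y = (SD_Y/SD_X)(x − M_X) + M_Y:
x = (SD_X/SD_Y)(y − M_Y) + M_X = (15.1/13.1)(62.7 − 51.1) + 51.6
x = 1.152672 × 11.600 + 51.6 = 65.0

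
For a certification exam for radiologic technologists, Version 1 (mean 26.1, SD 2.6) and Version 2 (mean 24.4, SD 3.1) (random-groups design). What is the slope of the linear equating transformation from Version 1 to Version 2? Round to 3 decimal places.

A = SD_Y / SD_X = 3.1 / 2.6 = 1.192

1.192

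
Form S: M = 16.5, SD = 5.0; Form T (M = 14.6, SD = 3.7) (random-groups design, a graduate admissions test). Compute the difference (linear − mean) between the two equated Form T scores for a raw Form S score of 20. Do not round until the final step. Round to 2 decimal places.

Mean-equated: 20 + (14.6 − 16.5) = 18.10
Linear-equated: (3.7/5.0)(20 − 16.5) + 14.6 = 17.190
Difference = 17.190 − 18.10 = -0.91

-0.91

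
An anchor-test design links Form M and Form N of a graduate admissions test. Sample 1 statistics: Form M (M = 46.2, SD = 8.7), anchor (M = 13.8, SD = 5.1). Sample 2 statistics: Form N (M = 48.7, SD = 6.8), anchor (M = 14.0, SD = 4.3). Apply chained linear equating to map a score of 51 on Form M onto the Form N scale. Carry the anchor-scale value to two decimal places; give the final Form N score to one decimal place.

Form M → anchor (Sample 1): v = (5.1/8.7)(51 − 46.2) + 13.8 = 16.61
anchor → Form N (Sample 2): y = (6.8/4.3)(16.61 − 14.0) + 48.7 = 52.8

52.8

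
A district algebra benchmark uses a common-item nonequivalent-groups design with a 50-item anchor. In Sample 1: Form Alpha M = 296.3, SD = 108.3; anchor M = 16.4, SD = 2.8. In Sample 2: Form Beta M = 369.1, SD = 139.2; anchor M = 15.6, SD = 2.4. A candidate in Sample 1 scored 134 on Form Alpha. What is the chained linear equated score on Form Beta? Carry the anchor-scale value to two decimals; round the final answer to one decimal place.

Form Alpha → anchor (Sample 1): v = (2.8/108.3)(134 − 296.3) + 16.4 = 12.20
anchor → Form Beta (Sample 2): y = (139.2/2.4)(12.20 − 15.6) + 369.1 = 171.9

171.9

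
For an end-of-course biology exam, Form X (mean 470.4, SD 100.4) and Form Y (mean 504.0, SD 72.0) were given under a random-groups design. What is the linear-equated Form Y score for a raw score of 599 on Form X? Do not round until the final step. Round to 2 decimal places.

596.22

Linear equating: y = (SD_Y/SD_X)(x − M_X) + M_Y
y = (72.0/100.4)(599 − 470.4) + 504.0
y = 0.717131 × 128.6 + 504.0 = 92.2231 + 504.0 = 596.22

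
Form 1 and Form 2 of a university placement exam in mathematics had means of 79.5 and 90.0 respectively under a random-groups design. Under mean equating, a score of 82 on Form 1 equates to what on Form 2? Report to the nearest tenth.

Mean equating: y = x + (M_Y − M_X) = 82 + (90.0 − 79.5) = 92.5

92.5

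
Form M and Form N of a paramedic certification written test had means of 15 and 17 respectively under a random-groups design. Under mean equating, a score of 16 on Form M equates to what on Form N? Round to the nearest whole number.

18

Mean equating: y = x + (M_Y − M_X) = 16 + (17 − 15) = 18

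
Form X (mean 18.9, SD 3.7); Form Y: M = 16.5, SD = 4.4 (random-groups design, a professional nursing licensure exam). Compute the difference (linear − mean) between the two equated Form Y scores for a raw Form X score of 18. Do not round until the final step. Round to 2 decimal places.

Mean-equated: 18 + (16.5 − 18.9) = 15.60
Linear-equated: (4.4/3.7)(18 − 18.9) + 16.5 = 15.430
Difference = 15.430 − 15.60 = -0.17

-0.17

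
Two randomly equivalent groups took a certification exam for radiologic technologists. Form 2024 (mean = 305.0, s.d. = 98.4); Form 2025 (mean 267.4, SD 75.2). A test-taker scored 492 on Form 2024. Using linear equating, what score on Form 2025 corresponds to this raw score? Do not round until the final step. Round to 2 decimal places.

Linear equating: y = (SD_Y/SD_X)(x − M_X) + M_Y
y = (75.2/98.4)(492 − 305.0) + 267.4
y = 0.764228 × 187.0 + 267.4 = 142.9106 + 267.4 = 410.31

410.31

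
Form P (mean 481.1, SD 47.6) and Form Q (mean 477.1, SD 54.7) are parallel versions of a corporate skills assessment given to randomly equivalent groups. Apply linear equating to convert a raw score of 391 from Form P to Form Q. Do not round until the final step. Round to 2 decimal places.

Linear equating: y = (SD_Y/SD_X)(x − M_X) + M_Y
y = (54.7/47.6)(391 − 481.1) + 477.1
y = 1.149160 × -90.1 + 477.1 = -103.5393 + 477.1 = 373.56

373.56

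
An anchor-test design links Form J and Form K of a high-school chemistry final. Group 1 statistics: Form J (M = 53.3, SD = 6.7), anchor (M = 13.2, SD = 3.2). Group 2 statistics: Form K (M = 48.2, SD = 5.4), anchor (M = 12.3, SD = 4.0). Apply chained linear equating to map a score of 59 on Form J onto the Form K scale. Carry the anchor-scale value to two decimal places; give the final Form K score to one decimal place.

53.1

Form J → anchor (Group 1): v = (3.2/6.7)(59 − 53.3) + 13.2 = 15.92
anchor → Form K (Group 2): y = (5.4/4.0)(15.92 − 12.3) + 48.2 = 53.1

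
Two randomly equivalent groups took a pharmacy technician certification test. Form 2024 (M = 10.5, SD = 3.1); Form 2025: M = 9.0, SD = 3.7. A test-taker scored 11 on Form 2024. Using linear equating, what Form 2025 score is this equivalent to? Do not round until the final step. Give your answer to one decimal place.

Linear equating: y = (SD_Y/SD_X)(x − M_X) + M_Y
y = (3.7/3.1)(11 − 10.5) + 9.0
y = 1.193548 × 0.5 + 9.0 = 0.5968 + 9.0 = 9.6

9.6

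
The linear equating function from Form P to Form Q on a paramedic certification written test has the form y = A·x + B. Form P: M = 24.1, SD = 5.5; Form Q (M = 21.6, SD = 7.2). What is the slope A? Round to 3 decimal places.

1.309

A = SD_Y / SD_X = 7.2 / 5.5 = 1.309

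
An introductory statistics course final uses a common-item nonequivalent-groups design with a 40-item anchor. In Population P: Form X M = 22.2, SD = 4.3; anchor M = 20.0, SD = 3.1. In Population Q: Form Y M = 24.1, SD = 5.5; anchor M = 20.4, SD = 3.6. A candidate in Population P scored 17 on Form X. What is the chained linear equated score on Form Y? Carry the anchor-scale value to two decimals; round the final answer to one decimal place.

Form X → anchor (Population P): v = (3.1/4.3)(17 − 22.2) + 20.0 = 16.25
anchor → Form Y (Population Q): y = (5.5/3.6)(16.25 − 20.4) + 24.1 = 17.8

17.8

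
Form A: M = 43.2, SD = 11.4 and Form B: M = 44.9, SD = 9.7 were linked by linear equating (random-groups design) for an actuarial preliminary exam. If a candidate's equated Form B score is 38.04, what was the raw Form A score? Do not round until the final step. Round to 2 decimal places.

35.14

Invert y = (SD_Y/SD_X)(x − M_X) + M_Y:
x = (SD_X/SD_Y)(y − M_Y) + M_X = (11.4/9.7)(38.04 − 44.9) + 43.2
x = 1.175258 × -6.860 + 43.2 = 35.14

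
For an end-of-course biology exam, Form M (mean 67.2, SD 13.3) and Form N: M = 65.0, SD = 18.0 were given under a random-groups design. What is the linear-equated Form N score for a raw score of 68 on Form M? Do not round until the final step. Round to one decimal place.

Linear equating: y = (SD_Y/SD_X)(x − M_X) + M_Y
y = (18.0/13.3)(68 − 67.2) + 65.0
y = 1.353383 × 0.8 + 65.0 = 1.0827 + 65.0 = 66.1

66.1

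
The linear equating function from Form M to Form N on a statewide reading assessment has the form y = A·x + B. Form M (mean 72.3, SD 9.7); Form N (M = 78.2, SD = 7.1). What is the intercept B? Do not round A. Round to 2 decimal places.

A = SD_Y / SD_X = 7.1 / 9.7 = 0.731959
B = M_Y − A·M_X = 78.2 − 0.731959 × 72.3 = 25.28

25.28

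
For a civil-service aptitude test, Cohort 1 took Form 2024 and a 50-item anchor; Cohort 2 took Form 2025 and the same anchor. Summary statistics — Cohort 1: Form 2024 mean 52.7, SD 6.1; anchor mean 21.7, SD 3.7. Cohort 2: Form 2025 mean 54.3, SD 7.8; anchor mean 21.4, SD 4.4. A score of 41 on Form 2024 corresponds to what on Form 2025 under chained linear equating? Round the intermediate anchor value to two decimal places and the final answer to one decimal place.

42.2

Form 2024 → anchor (Cohort 1): v = (3.7/6.1)(41 − 52.7) + 21.7 = 14.60
anchor → Form 2025 (Cohort 2): y = (7.8/4.4)(14.60 − 21.4) + 54.3 = 42.2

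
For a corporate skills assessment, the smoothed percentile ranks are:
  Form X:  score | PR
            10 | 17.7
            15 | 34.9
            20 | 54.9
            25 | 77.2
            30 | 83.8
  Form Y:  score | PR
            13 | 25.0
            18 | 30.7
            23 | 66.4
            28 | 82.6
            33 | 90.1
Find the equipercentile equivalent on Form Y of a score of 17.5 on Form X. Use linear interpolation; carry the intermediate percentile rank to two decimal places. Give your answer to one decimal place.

20.0

PR of 17.5 on Form X: 34.9 + (17.5 − 15)/(20 − 15) × (54.9 − 34.9) = 44.90
On Form Y, PR 44.90 falls between score 18 (PR 30.7) and 23 (PR 66.4).
Interpolate: 18 + (44.90 − 30.7)/(66.4 − 30.7) × (23 − 18) = 20.0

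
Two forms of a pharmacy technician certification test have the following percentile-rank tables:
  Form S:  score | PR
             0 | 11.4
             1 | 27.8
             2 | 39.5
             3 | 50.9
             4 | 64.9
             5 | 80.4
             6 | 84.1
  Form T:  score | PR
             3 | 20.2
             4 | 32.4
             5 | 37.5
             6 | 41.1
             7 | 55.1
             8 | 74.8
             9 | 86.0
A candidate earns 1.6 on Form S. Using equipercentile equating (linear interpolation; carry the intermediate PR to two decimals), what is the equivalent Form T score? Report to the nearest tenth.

PR of 1.6 on Form S: 27.8 + (1.6 − 1)/(2 − 1) × (39.5 − 27.8) = 34.82
On Form T, PR 34.82 falls between score 4 (PR 32.4) and 5 (PR 37.5).
Interpolate: 4 + (34.82 − 32.4)/(37.5 − 32.4) × (5 − 4) = 4.5

4.5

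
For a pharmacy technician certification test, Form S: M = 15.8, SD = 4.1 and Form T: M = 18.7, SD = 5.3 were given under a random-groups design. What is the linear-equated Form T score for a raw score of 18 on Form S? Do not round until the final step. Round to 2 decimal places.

21.54

Linear equating: y = (SD_Y/SD_X)(x − M_X) + M_Y
y = (5.3/4.1)(18 − 15.8) + 18.7
y = 1.292683 × 2.2 + 18.7 = 2.8439 + 18.7 = 21.54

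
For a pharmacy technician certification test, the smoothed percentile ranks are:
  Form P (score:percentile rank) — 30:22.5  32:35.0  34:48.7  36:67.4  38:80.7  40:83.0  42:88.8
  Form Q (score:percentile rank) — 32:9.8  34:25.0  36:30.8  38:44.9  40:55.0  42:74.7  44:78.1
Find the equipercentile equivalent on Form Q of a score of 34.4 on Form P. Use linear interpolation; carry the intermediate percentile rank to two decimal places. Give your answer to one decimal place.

39.5

PR of 34.4 on Form P: 48.7 + (34.4 − 34)/(36 − 34) × (67.4 − 48.7) = 52.44
On Form Q, PR 52.44 falls between score 38 (PR 44.9) and 40 (PR 55.0).
Interpolate: 38 + (52.44 − 44.9)/(55.0 − 44.9) × (40 − 38) = 39.5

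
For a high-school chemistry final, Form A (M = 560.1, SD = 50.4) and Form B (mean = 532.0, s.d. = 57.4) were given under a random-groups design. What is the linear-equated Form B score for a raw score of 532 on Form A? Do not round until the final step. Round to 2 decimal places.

500.00

Linear equating: y = (SD_Y/SD_X)(x − M_X) + M_Y
y = (57.4/50.4)(532 − 560.1) + 532.0
y = 1.138889 × -28.1 + 532.0 = -32.0028 + 532.0 = 500.00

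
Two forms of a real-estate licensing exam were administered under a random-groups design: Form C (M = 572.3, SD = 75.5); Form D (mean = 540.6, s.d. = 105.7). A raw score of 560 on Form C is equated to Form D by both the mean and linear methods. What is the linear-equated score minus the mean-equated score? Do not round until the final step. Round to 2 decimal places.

-4.92

Mean-equated: 560 + (540.6 − 572.3) = 528.30
Linear-equated: (105.7/75.5)(560 − 572.3) + 540.6 = 523.380
Difference = 523.380 − 528.30 = -4.92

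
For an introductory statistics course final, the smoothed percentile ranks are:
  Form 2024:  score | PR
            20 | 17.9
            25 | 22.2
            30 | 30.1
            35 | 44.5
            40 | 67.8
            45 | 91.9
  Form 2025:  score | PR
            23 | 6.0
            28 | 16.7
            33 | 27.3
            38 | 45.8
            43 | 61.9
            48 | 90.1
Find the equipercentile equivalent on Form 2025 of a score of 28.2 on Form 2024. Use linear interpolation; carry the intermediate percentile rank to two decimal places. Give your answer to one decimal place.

PR of 28.2 on Form 2024: 22.2 + (28.2 − 25)/(30 − 25) × (30.1 − 22.2) = 27.26
On Form 2025, PR 27.26 falls between score 28 (PR 16.7) and 33 (PR 27.3).
Interpolate: 28 + (27.26 − 16.7)/(27.3 − 16.7) × (33 − 28) = 33.0

33.0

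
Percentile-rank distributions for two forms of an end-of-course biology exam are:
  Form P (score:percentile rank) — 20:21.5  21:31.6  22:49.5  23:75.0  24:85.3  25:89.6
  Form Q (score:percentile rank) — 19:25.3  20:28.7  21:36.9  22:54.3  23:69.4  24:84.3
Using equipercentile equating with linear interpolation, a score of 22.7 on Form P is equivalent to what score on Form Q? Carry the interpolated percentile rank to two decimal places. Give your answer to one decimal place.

PR of 22.7 on Form P: 49.5 + (22.7 − 22)/(23 − 22) × (75.0 − 49.5) = 67.35
On Form Q, PR 67.35 falls between score 22 (PR 54.3) and 23 (PR 69.4).
Interpolate: 22 + (67.35 − 54.3)/(69.4 − 54.3) × (23 − 22) = 22.9

22.9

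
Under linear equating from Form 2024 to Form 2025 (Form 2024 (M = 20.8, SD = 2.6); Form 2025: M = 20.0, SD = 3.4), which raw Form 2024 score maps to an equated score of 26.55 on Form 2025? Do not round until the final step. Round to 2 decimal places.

25.81

Invert y = (SD_Y/SD_X)(x − M_X) + M_Y:
x = (SD_X/SD_Y)(y − M_Y) + M_X = (2.6/3.4)(26.55 − 20.0) + 20.8
x = 0.764706 × 6.550 + 20.8 = 25.81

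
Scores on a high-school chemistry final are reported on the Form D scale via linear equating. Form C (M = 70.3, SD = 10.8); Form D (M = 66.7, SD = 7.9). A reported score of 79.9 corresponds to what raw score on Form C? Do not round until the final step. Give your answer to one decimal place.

Invert y = (SD_Y/SD_X)(x − M_X) + M_Y:
x = (SD_X/SD_Y)(y − M_Y) + M_X = (10.8/7.9)(79.9 − 66.7) + 70.3
x = 1.367089 × 13.200 + 70.3 = 88.3

88.3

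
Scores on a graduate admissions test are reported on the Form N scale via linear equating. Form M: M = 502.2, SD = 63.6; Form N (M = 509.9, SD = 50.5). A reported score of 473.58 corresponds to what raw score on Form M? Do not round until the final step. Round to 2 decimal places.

456.46

Invert y = (SD_Y/SD_X)(x − M_X) + M_Y:
x = (SD_X/SD_Y)(y − M_Y) + M_X = (63.6/50.5)(473.58 − 509.9) + 502.2
x = 1.259406 × -36.320 + 502.2 = 456.46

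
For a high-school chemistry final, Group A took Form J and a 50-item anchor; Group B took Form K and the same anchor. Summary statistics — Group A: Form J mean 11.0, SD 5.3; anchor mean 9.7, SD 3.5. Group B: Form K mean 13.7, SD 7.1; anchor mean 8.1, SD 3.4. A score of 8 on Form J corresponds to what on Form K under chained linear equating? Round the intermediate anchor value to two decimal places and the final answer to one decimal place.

Form J → anchor (Group A): v = (3.5/5.3)(8 − 11.0) + 9.7 = 7.72
anchor → Form K (Group B): y = (7.1/3.4)(7.72 − 8.1) + 13.7 = 12.9

12.9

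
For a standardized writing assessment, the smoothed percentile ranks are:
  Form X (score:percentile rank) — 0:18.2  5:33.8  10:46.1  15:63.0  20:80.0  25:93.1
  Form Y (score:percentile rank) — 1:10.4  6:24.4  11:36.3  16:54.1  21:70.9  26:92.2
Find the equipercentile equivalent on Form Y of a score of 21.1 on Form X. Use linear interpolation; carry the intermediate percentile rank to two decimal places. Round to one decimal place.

PR of 21.1 on Form X: 80.0 + (21.1 − 20)/(25 − 20) × (93.1 − 80.0) = 82.88
On Form Y, PR 82.88 falls between score 21 (PR 70.9) and 26 (PR 92.2).
Interpolate: 21 + (82.88 − 70.9)/(92.2 − 70.9) × (26 − 21) = 23.8

23.8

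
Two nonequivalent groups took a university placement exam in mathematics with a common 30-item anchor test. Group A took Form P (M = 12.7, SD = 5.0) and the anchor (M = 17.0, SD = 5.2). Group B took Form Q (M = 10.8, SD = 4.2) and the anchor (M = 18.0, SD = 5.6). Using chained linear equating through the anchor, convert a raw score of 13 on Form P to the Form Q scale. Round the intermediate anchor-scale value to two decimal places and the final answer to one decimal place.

10.3

Form P → anchor (Group A): v = (5.2/5.0)(13 − 12.7) + 17.0 = 17.31
anchor → Form Q (Group B): y = (4.2/5.6)(17.31 − 18.0) + 10.8 = 10.3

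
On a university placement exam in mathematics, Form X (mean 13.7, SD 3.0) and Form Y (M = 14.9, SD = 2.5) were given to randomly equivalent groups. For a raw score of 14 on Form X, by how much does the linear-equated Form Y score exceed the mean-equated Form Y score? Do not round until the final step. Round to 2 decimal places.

-0.05

Mean-equated: 14 + (14.9 − 13.7) = 15.20
Linear-equated: (2.5/3.0)(14 − 13.7) + 14.9 = 15.150
Difference = 15.150 − 15.20 = -0.05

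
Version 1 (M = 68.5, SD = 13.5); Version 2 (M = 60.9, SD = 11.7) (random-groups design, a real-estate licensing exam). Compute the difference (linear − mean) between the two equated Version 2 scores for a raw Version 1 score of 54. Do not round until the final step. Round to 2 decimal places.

Mean-equated: 54 + (60.9 − 68.5) = 46.40
Linear-equated: (11.7/13.5)(54 − 68.5) + 60.9 = 48.333
Difference = 48.333 − 46.40 = 1.93

1.93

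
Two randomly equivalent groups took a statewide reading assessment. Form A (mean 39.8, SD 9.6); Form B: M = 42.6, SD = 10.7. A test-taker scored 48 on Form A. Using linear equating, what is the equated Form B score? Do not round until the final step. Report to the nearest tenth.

51.7

Linear equating: y = (SD_Y/SD_X)(x − M_X) + M_Y
y = (10.7/9.6)(48 − 39.8) + 42.6
y = 1.114583 × 8.2 + 42.6 = 9.1396 + 42.6 = 51.7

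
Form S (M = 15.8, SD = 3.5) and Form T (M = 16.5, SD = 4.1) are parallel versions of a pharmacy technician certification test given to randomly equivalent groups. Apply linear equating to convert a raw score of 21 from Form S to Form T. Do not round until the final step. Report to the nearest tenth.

Linear equating: y = (SD_Y/SD_X)(x − M_X) + M_Y
y = (4.1/3.5)(21 − 15.8) + 16.5
y = 1.171429 × 5.2 + 16.5 = 6.0914 + 16.5 = 22.6

22.6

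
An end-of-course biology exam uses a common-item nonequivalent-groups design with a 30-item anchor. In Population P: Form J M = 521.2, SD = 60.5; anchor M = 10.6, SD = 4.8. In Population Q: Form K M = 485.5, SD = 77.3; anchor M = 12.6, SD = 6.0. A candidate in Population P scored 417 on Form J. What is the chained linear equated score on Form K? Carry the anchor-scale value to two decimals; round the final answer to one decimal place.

Form J → anchor (Population P): v = (4.8/60.5)(417 − 521.2) + 10.6 = 2.33
anchor → Form K (Population Q): y = (77.3/6.0)(2.33 − 12.6) + 485.5 = 353.2

353.2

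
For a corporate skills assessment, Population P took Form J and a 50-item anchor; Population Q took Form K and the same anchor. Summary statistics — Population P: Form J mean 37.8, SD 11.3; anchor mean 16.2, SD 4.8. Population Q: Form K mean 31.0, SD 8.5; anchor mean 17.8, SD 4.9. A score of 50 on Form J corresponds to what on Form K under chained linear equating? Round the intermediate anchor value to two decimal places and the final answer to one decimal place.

Form J → anchor (Population P): v = (4.8/11.3)(50 − 37.8) + 16.2 = 21.38
anchor → Form K (Population Q): y = (8.5/4.9)(21.38 − 17.8) + 31.0 = 37.2

37.2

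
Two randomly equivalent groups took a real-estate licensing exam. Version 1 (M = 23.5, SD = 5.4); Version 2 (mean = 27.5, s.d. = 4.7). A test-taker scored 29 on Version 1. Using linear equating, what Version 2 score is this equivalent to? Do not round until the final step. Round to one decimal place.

32.3

Linear equating: y = (SD_Y/SD_X)(x − M_X) + M_Y
y = (4.7/5.4)(29 − 23.5) + 27.5
y = 0.870370 × 5.5 + 27.5 = 4.7870 + 27.5 = 32.3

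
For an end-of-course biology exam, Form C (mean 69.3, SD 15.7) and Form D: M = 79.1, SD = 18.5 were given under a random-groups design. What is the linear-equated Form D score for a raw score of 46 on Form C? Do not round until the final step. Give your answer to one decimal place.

Linear equating: y = (SD_Y/SD_X)(x − M_X) + M_Y
y = (18.5/15.7)(46 − 69.3) + 79.1
y = 1.178344 × -23.3 + 79.1 = -27.4554 + 79.1 = 51.6

51.6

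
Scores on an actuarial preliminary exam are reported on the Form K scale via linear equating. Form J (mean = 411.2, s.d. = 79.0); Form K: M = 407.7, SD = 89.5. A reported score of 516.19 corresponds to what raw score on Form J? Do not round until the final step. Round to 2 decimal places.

506.96

Invert y = (SD_Y/SD_X)(x − M_X) + M_Y:
x = (SD_X/SD_Y)(y − M_Y) + M_X = (79.0/89.5)(516.19 − 407.7) + 411.2
x = 0.882682 × 108.490 + 411.2 = 506.96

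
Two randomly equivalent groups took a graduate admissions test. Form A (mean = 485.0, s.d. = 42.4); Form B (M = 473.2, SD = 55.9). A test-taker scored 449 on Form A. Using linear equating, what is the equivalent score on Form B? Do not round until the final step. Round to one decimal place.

425.7

Linear equating: y = (SD_Y/SD_X)(x − M_X) + M_Y
y = (55.9/42.4)(449 − 485.0) + 473.2
y = 1.318396 × -36.0 + 473.2 = -47.4623 + 473.2 = 425.7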